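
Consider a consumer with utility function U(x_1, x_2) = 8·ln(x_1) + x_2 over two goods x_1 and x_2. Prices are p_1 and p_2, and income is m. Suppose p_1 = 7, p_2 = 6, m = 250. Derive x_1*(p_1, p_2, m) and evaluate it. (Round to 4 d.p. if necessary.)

So x_1*(p_1,p_2) = 8·p_2/p_1, independent of income; and x_2* = (m − 8·p_2)/p_2.
At the given prices: x_1* = 8·6/7 = 6.8571.

x_1* = 6.8571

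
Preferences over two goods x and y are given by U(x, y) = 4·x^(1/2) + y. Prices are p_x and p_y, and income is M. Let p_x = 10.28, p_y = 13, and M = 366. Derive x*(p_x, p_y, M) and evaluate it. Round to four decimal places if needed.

Set MRS = p_x/p_y: 2·x^(−1/2) = p_x/p_y.
Solve: √x = 2·p_y/p_x, so x*(p_x,p_y) = (2·p_y/p_x)², and y* = (M − p_x·x*)/p_y.
Plugging in: x* = (2·13/10.28)² = 6.3968.

x* = 6.3968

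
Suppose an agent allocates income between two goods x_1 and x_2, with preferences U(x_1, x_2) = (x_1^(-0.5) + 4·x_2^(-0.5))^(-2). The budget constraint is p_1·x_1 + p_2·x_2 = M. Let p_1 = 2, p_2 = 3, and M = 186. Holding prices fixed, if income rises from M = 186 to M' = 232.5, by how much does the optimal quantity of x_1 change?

Substitute x_2 = (x_2/x_1)·x_1 into the budget: x_1* = M/(p_1 + p_2·(x_2/x_1)).
Numerically x_2/x_1 = 1.922999, so x_1* = 186/(2 + 3·1.922999) = 23.9413.
At M' = 232.5: x_1* = 29.9266. Change: 29.9266 − 23.9413 = 5.9853.

Δx_1* = 5.9853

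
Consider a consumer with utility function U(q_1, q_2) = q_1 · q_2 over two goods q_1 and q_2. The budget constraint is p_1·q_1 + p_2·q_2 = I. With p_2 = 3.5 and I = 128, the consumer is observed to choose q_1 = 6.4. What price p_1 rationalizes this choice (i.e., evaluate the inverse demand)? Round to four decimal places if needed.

The MRS is q_2/q_1. Set MRS = p_1/p_2.
Rearranging, p_2·q_2 = p_1·q_1. Substituting into the budget gives p_1·q_1·(1 + 1) = I.
Demand: q_1*(p_1,p_2,I) = 0.5·I/p_1 and q_2* = 0.5·I/p_2.
Set q_1* = 6.4 in the demand function and solve for p_1: p_1 = 10.

p_1 = 10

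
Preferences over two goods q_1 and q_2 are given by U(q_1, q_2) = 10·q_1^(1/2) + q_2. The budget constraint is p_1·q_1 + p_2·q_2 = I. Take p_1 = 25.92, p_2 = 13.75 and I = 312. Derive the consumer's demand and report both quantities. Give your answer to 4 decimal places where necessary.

MU_q_1 = 5/√q_1, MU_q_2 = 1. Tangency: 5/√q_1 = p_1/p_2.
Solve: √q_1 = 5·p_2/p_1, so q_1*(p_1,p_2) = (5·p_2/p_1)², and q_2* = (I − p_1·q_1*)/p_2.
Plugging in: q_1* = (5·13.75/25.92)² = 7.0352, q_2* = 9.4289.

q_1* = 7.0352, q_2* = 9.4289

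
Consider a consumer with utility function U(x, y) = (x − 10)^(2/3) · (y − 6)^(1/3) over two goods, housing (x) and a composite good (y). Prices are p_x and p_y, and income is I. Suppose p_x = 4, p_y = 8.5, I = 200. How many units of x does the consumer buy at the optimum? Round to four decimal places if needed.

x* = 28.1667

Let x' = x−10, y' = y−6. MRS = 2·y'/x' = p_x/p_y.
Substituting into the budget: x* = 10 + 2/3·(I − 10·p_x − 6·p_y)/p_x, and y* = 6 + 1/3·(…)/p_y.
Discretionary income = 200 − 10·4 − 6·8.5 = 109; x* = 10 + 2/3·109/4 = 28.1667.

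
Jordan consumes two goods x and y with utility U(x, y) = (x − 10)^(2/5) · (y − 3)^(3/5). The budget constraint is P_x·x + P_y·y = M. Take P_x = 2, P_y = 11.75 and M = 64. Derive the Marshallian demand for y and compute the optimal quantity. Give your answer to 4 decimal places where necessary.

y* = 3.4468

Let x' = x−10, y' = y−3. MRS = (2/3)·y'/x' = P_x/P_y.
Substituting into the budget: x* = 10 + 0.4·(M − 10·P_x − 3·P_y)/P_x, and y* = 3 + 0.6·(…)/P_y.
Discretionary income = 64 − 10·2 − 3·11.75 = 8.75; y* = 3 + 0.6·8.75/11.75 = 3.4468.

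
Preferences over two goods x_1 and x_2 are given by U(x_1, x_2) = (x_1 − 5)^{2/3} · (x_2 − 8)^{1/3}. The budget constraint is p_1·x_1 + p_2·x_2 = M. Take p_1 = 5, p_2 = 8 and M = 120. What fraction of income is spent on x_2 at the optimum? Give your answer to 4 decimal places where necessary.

share on x_2 = 0.6194

After buying the subsistence bundle (5, 8), a share 2/3 of the remaining income goes to x_1: x_1* = 5 + 2/3·(M − 5p_1 − 8p_2)/p_1.
Discretionary income = 120 − 5·5 − 8·8 = 31; x_1* = 5 + 2/3·31/5 = 9.1333; x_2* = 8 + 1/3·31/8 = 9.2917.
Expenditure on x_2: 8·9.2917 = 74.3333; share = 0.6194.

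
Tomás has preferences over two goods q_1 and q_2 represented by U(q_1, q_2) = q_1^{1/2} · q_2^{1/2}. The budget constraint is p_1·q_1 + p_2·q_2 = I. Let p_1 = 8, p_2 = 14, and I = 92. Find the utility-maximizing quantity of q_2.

q_2* = 3.2857

MU_q_1/MU_q_2 = (0.5·q_2)/(0.5·q_1); tangency sets this equal to p_1/p_2.
Rearranging, p_2·q_2 = p_1·q_1. Substituting into the budget gives p_1·q_1·(1 + 1) = I.
Demand: q_1*(p_1,p_2,I) = 0.5·I/p_1 and q_2* = 0.5·I/p_2.
At p_1=8, p_2=14, I=92: q_2* = 0.5·92/14 = 3.2857.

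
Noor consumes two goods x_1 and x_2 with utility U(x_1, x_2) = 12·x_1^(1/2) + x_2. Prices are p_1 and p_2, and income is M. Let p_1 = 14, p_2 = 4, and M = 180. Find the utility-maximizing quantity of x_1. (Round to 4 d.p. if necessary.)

x_1* = 2.9388

MU_x_1 = 6/√x_1, MU_x_2 = 1. Tangency: 6/√x_1 = p_1/p_2.
Solve: √x_1 = 6·p_2/p_1, so x_1*(p_1,p_2) = (6·p_2/p_1)², and x_2* = (M − p_1·x_1*)/p_2.
Plugging in: x_1* = (6·4/14)² = 2.9388.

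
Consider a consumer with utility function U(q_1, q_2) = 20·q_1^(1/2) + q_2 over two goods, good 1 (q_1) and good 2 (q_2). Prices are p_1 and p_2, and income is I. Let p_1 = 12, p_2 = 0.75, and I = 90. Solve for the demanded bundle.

Set MRS = p_1/p_2: 10·q_1^(−1/2) = p_1/p_2.
Solve: √q_1 = 10·p_2/p_1, so q_1*(p_1,p_2) = (10·p_2/p_1)², and q_2* = (I − p_1·q_1*)/p_2.
Plugging in: q_1* = (10·0.75/12)² = 0.3906, q_2* = 113.75.

q_1* = 0.3906, q_2* = 113.75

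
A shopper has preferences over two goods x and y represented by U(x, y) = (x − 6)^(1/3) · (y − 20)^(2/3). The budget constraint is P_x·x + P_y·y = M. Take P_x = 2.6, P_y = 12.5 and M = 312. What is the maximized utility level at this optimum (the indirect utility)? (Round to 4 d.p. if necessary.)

V = 3.315

After buying the subsistence bundle (6, 20), a share 1/3 of the remaining income goes to x: x* = 6 + 1/3·(M − 6P_x − 20P_y)/P_x.
Discretionary income = 312 − 6·2.6 − 20·12.5 = 46.4; x* = 6 + 1/3·46.4/2.6 = 11.9487; y* = 20 + 2/3·46.4/12.5 = 22.4747.
Utility at the optimum: U(11.9487, 22.4747) = 3.315.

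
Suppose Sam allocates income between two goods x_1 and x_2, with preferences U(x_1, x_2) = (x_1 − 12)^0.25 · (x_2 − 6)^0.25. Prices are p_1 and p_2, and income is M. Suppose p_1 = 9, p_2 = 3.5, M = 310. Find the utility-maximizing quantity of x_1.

This is Cobb-Douglas in (x_1−12, x_2−6): tangency gives 0.25·p_2·(x_2−6) = 0.25·p_1·(x_1−12).
After buying the subsistence bundle (12, 6), a share 0.5 of the remaining income goes to x_1: x_1* = 12 + 0.5·(M − 12p_1 − 6p_2)/p_1.
Discretionary income = 310 − 12·9 − 6·3.5 = 181; x_1* = 12 + 0.5·181/9 = 22.0556.

x_1* = 22.0556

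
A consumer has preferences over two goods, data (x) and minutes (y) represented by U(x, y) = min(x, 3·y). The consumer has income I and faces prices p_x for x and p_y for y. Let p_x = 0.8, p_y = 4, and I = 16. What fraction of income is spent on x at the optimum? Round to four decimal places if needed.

share on x = 0.375

Leontief preferences: the optimum is at the kink where x/3 = y/1, i.e. y = (1/3)·x.
Budget: p_x·x + p_y·(1/3)·x = I, so (3·p_x + p_y)·x = 3·I.
Demand: x*(p_x,p_y,I) = 3·I/(3·p_x + p_y), y* = I/(3·p_x + p_y).
Here 3·0.8 + 4 = 6.4, giving x* = 7.5 and y* = 2.5.
Expenditure on x: 0.8·7.5 = 6; share = 0.375.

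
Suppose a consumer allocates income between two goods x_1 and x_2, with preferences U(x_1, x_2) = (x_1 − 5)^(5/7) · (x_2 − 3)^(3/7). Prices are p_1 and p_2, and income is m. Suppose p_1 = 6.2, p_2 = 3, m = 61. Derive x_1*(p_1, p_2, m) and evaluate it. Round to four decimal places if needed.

After buying the subsistence bundle (5, 3), a share 0.625 of the remaining income goes to x_1: x_1* = 5 + 0.625·(m − 5p_1 − 3p_2)/p_1.
Discretionary income = 61 − 5·6.2 − 3·3 = 21; x_1* = 5 + 0.625·21/6.2 = 7.1169.

x_1* = 7.1169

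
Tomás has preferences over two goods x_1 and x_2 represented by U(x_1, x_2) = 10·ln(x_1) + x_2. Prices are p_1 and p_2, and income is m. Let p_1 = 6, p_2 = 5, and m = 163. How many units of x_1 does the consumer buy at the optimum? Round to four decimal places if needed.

At the given prices: x_1* = 10·5/6 = 8.3333.

x_1* = 8.3333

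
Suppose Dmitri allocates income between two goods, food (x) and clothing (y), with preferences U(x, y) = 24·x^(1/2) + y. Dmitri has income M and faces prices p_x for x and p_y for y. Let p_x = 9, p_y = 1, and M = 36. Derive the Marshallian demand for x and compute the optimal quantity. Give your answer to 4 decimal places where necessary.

x* = 1.7778

Utility is quasi-linear in y; the FOC for x is 12/√x = p_x/p_y.
Thus x* = (12·p_y/p_x)² — independent of M — with the rest of income spent on y.
Plugging in: x* = (12·1/9)² = 1.7778.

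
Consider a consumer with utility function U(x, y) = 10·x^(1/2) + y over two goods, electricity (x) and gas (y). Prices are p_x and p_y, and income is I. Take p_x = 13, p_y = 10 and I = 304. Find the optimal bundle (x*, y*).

Thus x* = (5·p_y/p_x)² — independent of I — with the rest of income spent on y.
Plugging in: x* = (5·10/13)² = 14.7929, y* = 11.1692.

x* = 14.7929, y* = 11.1692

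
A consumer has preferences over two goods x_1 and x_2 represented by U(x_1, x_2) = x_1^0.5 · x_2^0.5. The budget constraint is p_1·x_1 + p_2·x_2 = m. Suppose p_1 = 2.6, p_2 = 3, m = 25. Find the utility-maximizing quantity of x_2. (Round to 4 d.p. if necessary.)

x_2* = 4.1667

MU_x_1/MU_x_2 = (0.5·x_2)/(0.5·x_1); tangency sets this equal to p_1/p_2.
So 0.5·p_2·x_2 = 0.5·p_1·x_1; combined with the budget, a share 0.5 of income goes to x_1.
Demand: x_1*(p_1,p_2,m) = 0.5·m/p_1 and x_2* = 0.5·m/p_2.
At p_1=2.6, p_2=3, m=25: x_2* = 0.5·25/3 = 4.1667.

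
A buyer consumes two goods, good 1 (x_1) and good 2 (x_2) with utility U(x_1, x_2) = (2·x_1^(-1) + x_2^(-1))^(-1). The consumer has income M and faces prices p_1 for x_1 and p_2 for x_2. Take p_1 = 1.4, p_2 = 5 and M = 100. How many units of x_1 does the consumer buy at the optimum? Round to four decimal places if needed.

From the CES first-order condition, 2·(x_2/x_1)^(2) = p_1/p_2.
Solve for the ratio: x_2/x_1 = [(1/2)·p_1/p_2]^(0.5).
With the ratio pinned down, the budget gives x_1* = M/(p_1 + p_2·(x_2/x_1)) and x_2* = (x_2/x_1)·x_1*.
Numerically x_2/x_1 = 0.374166, so x_1* = 100/(1.4 + 5·0.374166) = 30.5733.

x_1* = 30.5733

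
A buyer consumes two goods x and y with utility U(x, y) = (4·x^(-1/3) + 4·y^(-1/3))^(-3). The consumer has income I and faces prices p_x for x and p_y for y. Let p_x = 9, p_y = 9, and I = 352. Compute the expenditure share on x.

MU_x ∝ 4·x^(-4/3), MU_y ∝ 4·y^(-4/3), so MRS = (y/x)^(4/3) = p_x/p_y.
Hence y/x = (p_x/p_y)^(1/(4/3)), i.e. raised to the 0.75 power.
With the ratio pinned down, the budget gives x* = I/(p_x + p_y·(y/x)) and y* = (y/x)·x*.
Numerically y/x = 1, so x* = 352/(9 + 9·1) = 19.5556 and y* = 1·19.5556 = 19.5556.
Expenditure on x: 9·19.5556 = 176; share = 0.5.

share on x = 0.5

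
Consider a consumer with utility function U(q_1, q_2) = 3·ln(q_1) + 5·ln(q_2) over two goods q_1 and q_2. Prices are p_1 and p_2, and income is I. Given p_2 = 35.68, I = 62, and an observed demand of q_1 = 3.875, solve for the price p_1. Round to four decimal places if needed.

p_1 = 6

MU_q_1/MU_q_2 = (3·q_2)/(5·q_1); tangency sets this equal to p_1/p_2.
So 3·p_2·q_2 = 5·p_1·q_1; combined with the budget, a share 0.375 of income goes to q_1.
Demand: q_1*(p_1,p_2,I) = 0.375·I/p_1 and q_2* = 0.625·I/p_2.
Set q_1* = 3.875 in the demand function and solve for p_1: p_1 = 6.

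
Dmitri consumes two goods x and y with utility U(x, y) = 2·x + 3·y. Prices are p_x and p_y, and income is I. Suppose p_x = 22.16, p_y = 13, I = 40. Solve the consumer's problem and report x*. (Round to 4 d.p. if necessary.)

x* = 0

Perfect substitutes: compare marginal utility per dollar. 2/p_x vs 3/p_y → 0.0903 vs 0.2308.
y gives more utility per dollar, so spend all income on y: y* = I/p_y, x* = 0.
Numerically: x* = 0, y* = 3.0769.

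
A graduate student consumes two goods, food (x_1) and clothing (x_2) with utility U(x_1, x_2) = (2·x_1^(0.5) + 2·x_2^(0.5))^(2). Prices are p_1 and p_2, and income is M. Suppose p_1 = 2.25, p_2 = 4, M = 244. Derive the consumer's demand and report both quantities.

MU_x_1 ∝ 2·x_1^(-0.5), MU_x_2 ∝ 2·x_2^(-0.5), so MRS = (x_2/x_1)^(0.5) = p_1/p_2.
Solve for the ratio: x_2/x_1 = [p_1/p_2]^(2).
With the ratio pinned down, the budget gives x_1* = M/(p_1 + p_2·(x_2/x_1)) and x_2* = (x_2/x_1)·x_1*.
Numerically x_2/x_1 = 0.316406, so x_1* = 244/(2.25 + 4·0.316406) = 69.4044 and x_2* = 0.316406·69.4044 = 21.96.

x_1* = 69.4044, x_2* = 21.96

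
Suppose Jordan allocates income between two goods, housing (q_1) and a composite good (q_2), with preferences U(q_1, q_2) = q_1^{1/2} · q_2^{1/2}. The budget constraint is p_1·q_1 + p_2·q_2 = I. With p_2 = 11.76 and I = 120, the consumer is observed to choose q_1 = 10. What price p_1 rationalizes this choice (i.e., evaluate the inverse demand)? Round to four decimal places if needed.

p_1 = 6

MU_q_1/MU_q_2 = (0.5·q_2)/(0.5·q_1); tangency sets this equal to p_1/p_2.
So 0.5·p_2·q_2 = 0.5·p_1·q_1; combined with the budget, a share 0.5 of income goes to q_1.
Demand: q_1*(p_1,p_2,I) = 0.5·I/p_1 and q_2* = 0.5·I/p_2.
Set q_1* = 10 in the demand function and solve for p_1: p_1 = 6.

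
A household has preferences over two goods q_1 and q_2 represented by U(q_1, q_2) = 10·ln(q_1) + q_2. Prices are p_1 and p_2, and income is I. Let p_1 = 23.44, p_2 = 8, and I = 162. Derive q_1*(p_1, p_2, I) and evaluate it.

q_1* = 3.413

So q_1*(p_1,p_2) = 10·p_2/p_1, independent of income; and q_2* = (I − 10·p_2)/p_2.
At the given prices: q_1* = 10·8/23.44 = 3.413.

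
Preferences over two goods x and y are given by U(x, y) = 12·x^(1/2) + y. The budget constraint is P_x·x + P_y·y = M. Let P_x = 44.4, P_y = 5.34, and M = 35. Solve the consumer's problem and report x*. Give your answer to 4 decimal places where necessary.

MU_x = 6/√x, MU_y = 1. Tangency: 6/√x = P_x/P_y.
Thus x* = (6·P_y/P_x)² — independent of M — with the rest of income spent on y.
Plugging in: x* = (6·5.34/44.4)² = 0.5207.

x* = 0.5207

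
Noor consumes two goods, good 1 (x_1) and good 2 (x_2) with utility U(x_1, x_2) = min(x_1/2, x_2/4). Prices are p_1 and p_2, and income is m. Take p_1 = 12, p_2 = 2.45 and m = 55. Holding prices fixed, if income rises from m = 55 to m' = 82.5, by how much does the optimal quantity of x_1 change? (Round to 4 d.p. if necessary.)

Δx_1* = 1.6272

With perfect complements, no substitution: consume in ratio x_1:x_2 = 2:4.
Budget: p_1·x_1 + p_2·2·x_1 = m, so (2·p_1 + 4·p_2)·x_1 = 2·m.
Demand: x_1*(p_1,p_2,m) = 2·m/(2·p_1 + 4·p_2), x_2* = 4·m/(2·p_1 + 4·p_2).
Here 2·12 + 4·2.45 = 33.8, giving x_1* = 3.2544.
At m' = 82.5: x_1* = 4.8817. Change: 4.8817 − 3.2544 = 1.6272.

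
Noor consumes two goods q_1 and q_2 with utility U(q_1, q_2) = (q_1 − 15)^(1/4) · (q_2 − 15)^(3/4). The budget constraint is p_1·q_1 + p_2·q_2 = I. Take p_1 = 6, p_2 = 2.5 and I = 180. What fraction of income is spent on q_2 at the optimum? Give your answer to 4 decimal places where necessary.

MRS = (1/3)·(q_2−15)/(q_1−15). Tangency with p_1/p_2 gives q_2−15 = 3·(p_1/p_2)·(q_1−15).
Substituting into the budget: q_1* = 15 + 0.25·(I − 15·p_1 − 15·p_2)/p_1, and q_2* = 15 + 0.75·(…)/p_2.
Discretionary income = 180 − 15·6 − 15·2.5 = 52.5; q_1* = 15 + 0.25·52.5/6 = 17.1875; q_2* = 15 + 0.75·52.5/2.5 = 30.75.
Expenditure on q_2: 2.5·30.75 = 76.875; share = 0.4271.

share on q_2 = 0.4271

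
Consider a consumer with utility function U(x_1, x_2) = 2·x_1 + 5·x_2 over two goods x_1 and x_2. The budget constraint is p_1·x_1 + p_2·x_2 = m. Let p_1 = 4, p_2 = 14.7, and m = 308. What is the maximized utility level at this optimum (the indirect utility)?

Linear utility — the consumer picks whichever good has higher MU/price: 2/4 = 0.5 vs 5/14.7 = 0.3401.
x_1 gives more utility per dollar, so spend all income on x_1: x_1* = m/p_1, x_2* = 0.
Numerically: x_1* = 77, x_2* = 0.
Utility at the optimum: U(77, 0) = 154.

V = 154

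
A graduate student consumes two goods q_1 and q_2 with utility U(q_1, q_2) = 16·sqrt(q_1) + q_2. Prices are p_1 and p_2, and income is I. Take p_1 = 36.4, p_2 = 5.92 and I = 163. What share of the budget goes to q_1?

share on q_1 = 0.378

Utility is quasi-linear in q_2; the FOC for q_1 is 8/√q_1 = p_1/p_2.
Solve: √q_1 = 8·p_2/p_1, so q_1*(p_1,p_2) = (8·p_2/p_1)², and q_2* = (I − p_1·q_1*)/p_2.
Plugging in: q_1* = (8·5.92/36.4)² = 1.6929, q_2* = 17.125.
Expenditure on q_1: 36.4·1.6929 = 61.62; share = 0.378.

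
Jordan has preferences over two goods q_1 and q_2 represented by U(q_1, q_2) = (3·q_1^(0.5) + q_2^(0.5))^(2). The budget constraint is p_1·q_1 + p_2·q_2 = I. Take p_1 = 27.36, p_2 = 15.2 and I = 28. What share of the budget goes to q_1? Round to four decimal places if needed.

share on q_1 = 0.8333

MRS = MU_q_1/MU_q_2 = 3·(q_2/q_1)^(0.5). Set equal to p_1/p_2.
Solve for the ratio: q_2/q_1 = [(1/3)·p_1/p_2]^(2).
With the ratio pinned down, the budget gives q_1* = I/(p_1 + p_2·(q_2/q_1)) and q_2* = (q_2/q_1)·q_1*.
Numerically q_2/q_1 = 0.36, so q_1* = 28/(27.36 + 15.2·0.36) = 0.8528 and q_2* = 0.36·0.8528 = 0.307.
Expenditure on q_1: 27.36·0.8528 = 23.3333; share = 0.8333.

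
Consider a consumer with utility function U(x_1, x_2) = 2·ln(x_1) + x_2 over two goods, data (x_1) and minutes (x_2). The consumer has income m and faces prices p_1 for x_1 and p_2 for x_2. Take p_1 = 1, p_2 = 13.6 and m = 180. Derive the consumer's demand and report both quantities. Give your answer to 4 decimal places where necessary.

Set MRS = p_1/p_2: (2/x_1)/1 = p_1/p_2.
So x_1*(p_1,p_2) = 2·p_2/p_1, independent of income; and x_2* = (m − 2·p_2)/p_2.
At the given prices: x_1* = 2·13.6/1 = 27.2, and x_2* = 11.2353.

x_1* = 27.2, x_2* = 11.2353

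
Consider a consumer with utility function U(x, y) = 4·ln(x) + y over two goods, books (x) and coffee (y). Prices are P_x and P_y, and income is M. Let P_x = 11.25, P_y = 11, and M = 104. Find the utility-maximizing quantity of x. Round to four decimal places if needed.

So x*(P_x,P_y) = 4·P_y/P_x, independent of income; and y* = (M − 4·P_y)/P_y.
At the given prices: x* = 4·11/11.25 = 3.9111.

x* = 3.9111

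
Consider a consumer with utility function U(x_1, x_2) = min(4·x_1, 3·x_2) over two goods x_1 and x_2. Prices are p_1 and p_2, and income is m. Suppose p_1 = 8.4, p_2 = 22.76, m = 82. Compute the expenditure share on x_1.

share on x_1 = 0.2168

Leontief preferences: the optimum is at the kink where x_1/3 = x_2/4, i.e. x_2 = (4/3)·x_1.
Budget: p_1·x_1 + p_2·(4/3)·x_1 = m, so (3·p_1 + 4·p_2)·x_1 = 3·m.
Demand: x_1*(p_1,p_2,m) = 3·m/(3·p_1 + 4·p_2), x_2* = 4·m/(3·p_1 + 4·p_2).
Here 3·8.4 + 4·22.76 = 116.24, giving x_1* = 2.1163 and x_2* = 2.8217.
Expenditure on x_1: 8.4·2.1163 = 17.777; share = 0.2168.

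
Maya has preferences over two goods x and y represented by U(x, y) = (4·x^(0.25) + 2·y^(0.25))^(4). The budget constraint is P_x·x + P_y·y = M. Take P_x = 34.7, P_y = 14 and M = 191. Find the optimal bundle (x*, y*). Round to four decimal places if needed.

MRS = MU_x/MU_y = 2·(y/x)^(0.75). Set equal to P_x/P_y.
Solve for the ratio: y/x = [(1/2)·P_x/P_y]^(4/3).
With the ratio pinned down, the budget gives x* = M/(P_x + P_y·(y/x)) and y* = (y/x)·x*.
Numerically y/x = 1.331155, so x* = 191/(34.7 + 14·1.331155) = 3.5811 and y* = 1.331155·3.5811 = 4.7669.

x* = 3.5811, y* = 4.7669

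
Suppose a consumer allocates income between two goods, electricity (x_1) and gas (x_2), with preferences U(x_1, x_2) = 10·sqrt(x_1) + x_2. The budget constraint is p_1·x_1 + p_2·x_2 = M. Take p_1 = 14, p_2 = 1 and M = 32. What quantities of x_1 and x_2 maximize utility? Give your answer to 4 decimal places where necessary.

Plugging in: x_1* = (5·1/14)² = 0.1276, x_2* = 30.2143.

x_1* = 0.1276, x_2* = 30.2143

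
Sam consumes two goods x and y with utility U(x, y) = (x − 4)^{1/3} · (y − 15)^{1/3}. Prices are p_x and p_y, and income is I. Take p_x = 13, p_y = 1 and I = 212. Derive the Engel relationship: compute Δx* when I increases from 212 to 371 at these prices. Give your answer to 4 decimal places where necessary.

MRS = (y−15)/(x−4). Tangency with p_x/p_y gives y−15 = (p_x/p_y)·(x−4).
After buying the subsistence bundle (4, 15), a share 0.5 of the remaining income goes to x: x* = 4 + 0.5·(I − 4p_x − 15p_y)/p_x.
Discretionary income = 212 − 4·13 − 15·1 = 145; x* = 4 + 0.5·145/13 = 9.5769.
At I' = 371: x* = 15.6923. Change: 15.6923 − 9.5769 = 6.1154.

Δx* = 6.1154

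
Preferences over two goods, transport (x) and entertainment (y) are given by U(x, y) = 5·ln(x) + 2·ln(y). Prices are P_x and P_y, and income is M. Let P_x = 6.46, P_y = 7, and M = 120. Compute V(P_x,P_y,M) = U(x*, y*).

Tangency: MRS = (5/2)·y/x = P_x/P_y.
So 5·P_y·y = 2·P_x·x; combined with the budget, a share 5/7 of income goes to x.
Demand: x*(P_x,P_y,M) = 5/7·M/P_x and y* = 2/7·M/P_y.
At P_x=6.46, P_y=7, M=120: x* = 5/7·120/6.46 = 13.2685, y* = 4.898.
Utility at the optimum: U(13.2685, 4.898) = 16.1046.

V = 16.1046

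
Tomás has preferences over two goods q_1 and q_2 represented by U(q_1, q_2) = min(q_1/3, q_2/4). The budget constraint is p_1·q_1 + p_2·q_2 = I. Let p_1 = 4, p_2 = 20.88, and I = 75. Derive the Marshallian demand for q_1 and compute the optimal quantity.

Here 3·4 + 4·20.88 = 95.52, giving q_1* = 2.3555.

q_1* = 2.3555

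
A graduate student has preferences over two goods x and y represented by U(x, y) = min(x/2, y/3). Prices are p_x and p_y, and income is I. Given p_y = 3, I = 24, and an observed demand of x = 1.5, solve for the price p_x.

p_x = 11.5

With perfect complements, no substitution: consume in ratio x:y = 2:3.
Budget: p_x·x + p_y·(3/2)·x = I, so (2·p_x + 3·p_y)·x = 2·I.
Demand: x*(p_x,p_y,I) = 2·I/(2·p_x + 3·p_y), y* = 3·I/(2·p_x + 3·p_y).
Set x* = 1.5 in the demand function and solve for p_x: p_x = 11.5.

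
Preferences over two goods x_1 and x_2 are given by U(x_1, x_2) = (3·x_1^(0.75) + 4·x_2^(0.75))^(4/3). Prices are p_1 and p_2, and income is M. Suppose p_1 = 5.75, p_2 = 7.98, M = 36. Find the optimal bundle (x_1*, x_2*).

From the CES first-order condition, (3/4)·(x_2/x_1)^(0.25) = p_1/p_2.
Solve for the ratio: x_2/x_1 = [(4/3)·p_1/p_2]^(4).
With the ratio pinned down, the budget gives x_1* = M/(p_1 + p_2·(x_2/x_1)) and x_2* = (x_2/x_1)·x_1*.
Numerically x_2/x_1 = 0.851951, so x_1* = 36/(5.75 + 7.98·0.851951) = 2.8689 and x_2* = 0.851951·2.8689 = 2.4441.

x_1* = 2.8689, x_2* = 2.4441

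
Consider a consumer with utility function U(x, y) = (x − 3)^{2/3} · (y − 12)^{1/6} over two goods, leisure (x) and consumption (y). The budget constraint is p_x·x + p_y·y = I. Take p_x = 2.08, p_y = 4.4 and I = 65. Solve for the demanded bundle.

Substituting into the budget: x* = 3 + 0.8·(I − 3·p_x − 12·p_y)/p_x, and y* = 12 + 0.2·(…)/p_y.
Discretionary income = 65 − 3·2.08 − 12·4.4 = 5.96; x* = 3 + 0.8·5.96/2.08 = 5.2923; y* = 12 + 0.2·5.96/4.4 = 12.2709.

x* = 5.2923, y* = 12.2709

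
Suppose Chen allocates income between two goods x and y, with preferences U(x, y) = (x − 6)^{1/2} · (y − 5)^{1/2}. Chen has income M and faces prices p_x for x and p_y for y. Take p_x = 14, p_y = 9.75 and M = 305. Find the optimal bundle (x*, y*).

x* = 12.1518, y* = 13.8333

MRS = (y−5)/(x−6). Tangency with p_x/p_y gives y−5 = (p_x/p_y)·(x−6).
After buying the subsistence bundle (6, 5), a share 0.5 of the remaining income goes to x: x* = 6 + 0.5·(M − 6p_x − 5p_y)/p_x.
Discretionary income = 305 − 6·14 − 5·9.75 = 172.25; x* = 6 + 0.5·172.25/14 = 12.1518; y* = 5 + 0.5·172.25/9.75 = 13.8333.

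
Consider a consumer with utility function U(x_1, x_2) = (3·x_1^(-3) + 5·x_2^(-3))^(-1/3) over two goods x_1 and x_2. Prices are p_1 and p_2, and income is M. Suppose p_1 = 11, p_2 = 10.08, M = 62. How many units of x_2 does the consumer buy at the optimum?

x_2* = 3.171

MU_x_1 ∝ 3·x_1^(-4), MU_x_2 ∝ 5·x_2^(-4), so MRS = (3/5)·(x_2/x_1)^(4) = p_1/p_2.
Hence x_2/x_1 = ((5/3)·p_1/p_2)^(1/(4)), i.e. raised to the 0.25 power.
Substitute x_2 = (x_2/x_1)·x_1 into the budget: x_1* = M/(p_1 + p_2·(x_2/x_1)).
Numerically x_2/x_1 = 1.161302, so x_1* = 62/(11 + 10.08·1.161302) = 2.7306 and x_2* = 1.161302·2.7306 = 3.171.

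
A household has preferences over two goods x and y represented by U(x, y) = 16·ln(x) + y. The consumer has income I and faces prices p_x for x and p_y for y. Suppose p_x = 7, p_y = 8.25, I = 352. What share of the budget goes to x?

MU_x = 16/x, MU_y = 1. Tangency: 16/x = p_x/p_y.
So x*(p_x,p_y) = 16·p_y/p_x, independent of income; and y* = (I − 16·p_y)/p_y.
At the given prices: x* = 16·8.25/7 = 18.8571, and y* = 26.6667.
Expenditure on x: 7·18.8571 = 132; share = 0.375.

share on x = 0.375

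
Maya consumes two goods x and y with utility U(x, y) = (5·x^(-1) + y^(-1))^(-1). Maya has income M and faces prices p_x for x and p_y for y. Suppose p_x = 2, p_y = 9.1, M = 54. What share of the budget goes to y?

share on y = 0.4882

From the CES first-order condition, 5·(y/x)^(2) = p_x/p_y.
Hence y/x = ((1/5)·p_x/p_y)^(1/(2)), i.e. raised to the 0.5 power.
Substitute y = (y/x)·x into the budget: x* = M/(p_x + p_y·(y/x)).
Numerically y/x = 0.209657, so x* = 54/(2 + 9.1·0.209657) = 13.8182 and y* = 0.209657·13.8182 = 2.8971.
Expenditure on y: 9.1·2.8971 = 26.3635; share = 0.4882.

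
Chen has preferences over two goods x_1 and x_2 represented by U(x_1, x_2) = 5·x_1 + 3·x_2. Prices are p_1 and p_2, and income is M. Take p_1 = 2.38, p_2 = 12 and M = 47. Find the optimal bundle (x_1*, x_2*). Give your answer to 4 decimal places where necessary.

Perfect substitutes: compare marginal utility per dollar. 5/p_1 vs 3/p_2 → 2.1008 vs 0.25.
x_1 gives more utility per dollar, so spend all income on x_1: x_1* = M/p_1, x_2* = 0.
Numerically: x_1* = 19.7479, x_2* = 0.

x_1* = 19.7479, x_2* = 0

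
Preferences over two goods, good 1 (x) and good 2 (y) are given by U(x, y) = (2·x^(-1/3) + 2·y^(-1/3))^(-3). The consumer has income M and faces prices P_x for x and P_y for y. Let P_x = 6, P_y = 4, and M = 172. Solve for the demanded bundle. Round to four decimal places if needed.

x* = 15.0592, y* = 20.4112

Substitute y = (y/x)·x into the budget: x* = M/(P_x + P_y·(y/x)).
Numerically y/x = 1.355403, so x* = 172/(6 + 4·1.355403) = 15.0592 and y* = 1.355403·15.0592 = 20.4112.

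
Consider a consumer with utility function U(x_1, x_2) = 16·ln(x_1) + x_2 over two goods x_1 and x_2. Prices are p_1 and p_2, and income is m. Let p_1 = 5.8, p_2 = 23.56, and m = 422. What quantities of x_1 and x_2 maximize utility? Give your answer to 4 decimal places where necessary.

x_1* = 64.9931, x_2* = 1.9117

Set MRS = p_1/p_2: (16/x_1)/1 = p_1/p_2.
So x_1*(p_1,p_2) = 16·p_2/p_1, independent of income; and x_2* = (m − 16·p_2)/p_2.
At the given prices: x_1* = 16·23.56/5.8 = 64.9931, and x_2* = 1.9117.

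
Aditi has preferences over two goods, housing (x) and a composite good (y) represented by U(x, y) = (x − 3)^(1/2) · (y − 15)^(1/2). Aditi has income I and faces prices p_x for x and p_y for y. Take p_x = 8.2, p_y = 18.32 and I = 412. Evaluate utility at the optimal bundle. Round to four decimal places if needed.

MRS = (y−15)/(x−3). Tangency with p_x/p_y gives y−15 = (p_x/p_y)·(x−3).
Substituting into the budget: x* = 3 + 0.5·(I − 3·p_x − 15·p_y)/p_x, and y* = 15 + 0.5·(…)/p_y.
Discretionary income = 412 − 3·8.2 − 15·18.32 = 112.6; x* = 3 + 0.5·112.6/8.2 = 9.8659; y* = 15 + 0.5·112.6/18.32 = 18.0731.
Utility at the optimum: U(9.8659, 18.0731) = 4.5934.

V = 4.5934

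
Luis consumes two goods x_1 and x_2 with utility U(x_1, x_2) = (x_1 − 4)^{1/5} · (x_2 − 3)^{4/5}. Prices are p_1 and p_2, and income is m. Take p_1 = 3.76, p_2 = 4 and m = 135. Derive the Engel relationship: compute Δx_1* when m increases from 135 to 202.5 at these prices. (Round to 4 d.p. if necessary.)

Discretionary income = 135 − 4·3.76 − 3·4 = 107.96; x_1* = 4 + 0.2·107.96/3.76 = 9.7426.
At m' = 202.5: x_1* = 13.333. Change: 13.333 − 9.7426 = 3.5904.

Δx_1* = 3.5904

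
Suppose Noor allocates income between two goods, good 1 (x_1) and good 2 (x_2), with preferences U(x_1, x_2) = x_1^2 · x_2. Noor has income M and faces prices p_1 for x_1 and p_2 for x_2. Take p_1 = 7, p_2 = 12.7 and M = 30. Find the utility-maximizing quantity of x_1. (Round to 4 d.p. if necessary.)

x_1* = 2.8571

The MRS is 2·x_2/x_1. Set MRS = p_1/p_2.
Rearranging, p_2·x_2 = (1/2)·p_1·x_1. Substituting into the budget gives p_1·x_1·(1 + (1/2)) = M.
Demand: x_1*(p_1,p_2,M) = 2/3·M/p_1 and x_2* = 1/3·M/p_2.
At p_1=7, p_2=12.7, M=30: x_1* = 2/3·30/7 = 2.8571.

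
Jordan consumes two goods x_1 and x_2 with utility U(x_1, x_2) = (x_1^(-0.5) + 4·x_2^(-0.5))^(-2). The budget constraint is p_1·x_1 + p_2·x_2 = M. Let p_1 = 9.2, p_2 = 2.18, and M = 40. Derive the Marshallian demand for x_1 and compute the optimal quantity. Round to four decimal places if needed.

MRS = MU_x_1/MU_x_2 = (1/4)·(x_2/x_1)^(1.5). Set equal to p_1/p_2.
Solve for the ratio: x_2/x_1 = [4·p_1/p_2]^(2/3).
With the ratio pinned down, the budget gives x_1* = M/(p_1 + p_2·(x_2/x_1)) and x_2* = (x_2/x_1)·x_1*.
Numerically x_2/x_1 = 6.58053, so x_1* = 40/(9.2 + 2.18·6.58053) = 1.6988.

x_1* = 1.6988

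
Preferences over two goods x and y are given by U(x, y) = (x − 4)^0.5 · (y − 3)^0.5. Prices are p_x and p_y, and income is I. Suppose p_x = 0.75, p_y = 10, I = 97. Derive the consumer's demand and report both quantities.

This is Cobb-Douglas in (x−4, y−3): tangency gives 0.5·p_y·(y−3) = 0.5·p_x·(x−4).
After buying the subsistence bundle (4, 3), a share 0.5 of the remaining income goes to x: x* = 4 + 0.5·(I − 4p_x − 3p_y)/p_x.
Discretionary income = 97 − 4·0.75 − 3·10 = 64; x* = 4 + 0.5·64/0.75 = 46.6667; y* = 3 + 0.5·64/10 = 6.2.

x* = 46.6667, y* = 6.2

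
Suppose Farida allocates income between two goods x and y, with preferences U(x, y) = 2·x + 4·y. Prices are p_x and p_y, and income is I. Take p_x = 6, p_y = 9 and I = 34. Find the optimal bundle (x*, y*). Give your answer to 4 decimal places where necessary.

Perfect substitutes: compare marginal utility per dollar. 2/p_x vs 4/p_y → 0.3333 vs 0.4444.
y gives more utility per dollar, so spend all income on y: y* = I/p_y, x* = 0.
Numerically: x* = 0, y* = 3.7778.

x* = 0, y* = 3.7778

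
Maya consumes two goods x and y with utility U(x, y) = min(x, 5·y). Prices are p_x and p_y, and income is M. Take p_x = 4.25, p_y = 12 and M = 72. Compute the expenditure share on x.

share on x = 0.6391

With perfect complements, no substitution: consume in ratio x:y = 5:1.
Budget: p_x·x + p_y·(1/5)·x = M, so (5·p_x + p_y)·x = 5·M.
Demand: x*(p_x,p_y,M) = 5·M/(5·p_x + p_y), y* = M/(5·p_x + p_y).
Here 5·4.25 + 12 = 33.25, giving x* = 10.8271 and y* = 2.1654.
Expenditure on x: 4.25·10.8271 = 46.015; share = 0.6391.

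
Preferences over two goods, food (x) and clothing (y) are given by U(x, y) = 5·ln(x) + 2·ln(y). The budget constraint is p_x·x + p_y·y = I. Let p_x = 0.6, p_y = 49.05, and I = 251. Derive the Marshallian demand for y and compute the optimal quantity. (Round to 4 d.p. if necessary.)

y* = 1.4621

Tangency: MRS = (5/2)·y/x = p_x/p_y.
Rearranging, p_y·y = (2/5)·p_x·x. Substituting into the budget gives p_x·x·(1 + (2/5)) = I.
Demand: x*(p_x,p_y,I) = 5/7·I/p_x and y* = 2/7·I/p_y.
At p_x=0.6, p_y=49.05, I=251: y* = 2/7·251/49.05 = 1.4621.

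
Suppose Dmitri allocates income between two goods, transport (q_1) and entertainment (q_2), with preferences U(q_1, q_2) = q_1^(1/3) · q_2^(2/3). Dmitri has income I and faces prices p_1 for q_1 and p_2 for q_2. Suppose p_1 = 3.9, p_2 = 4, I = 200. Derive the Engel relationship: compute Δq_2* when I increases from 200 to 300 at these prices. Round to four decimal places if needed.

The MRS is (1/2)·q_2/q_1. Set MRS = p_1/p_2.
So 1/3·p_2·q_2 = 2/3·p_1·q_1; combined with the budget, a share 1/3 of income goes to q_1.
Demand: q_1*(p_1,p_2,I) = 1/3·I/p_1 and q_2* = 2/3·I/p_2.
At p_1=3.9, p_2=4, I=200: q_2* = 2/3·200/4 = 33.3333.
At I' = 300: q_2* = 50. Change: 50 − 33.3333 = 16.6667.

Δq_2* = 16.6667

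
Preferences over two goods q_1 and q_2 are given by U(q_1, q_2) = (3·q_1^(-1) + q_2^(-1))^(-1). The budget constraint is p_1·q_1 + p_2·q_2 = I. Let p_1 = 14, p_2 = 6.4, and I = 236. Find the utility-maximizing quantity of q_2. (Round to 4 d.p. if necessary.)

q_2* = 10.3531

Numerically q_2/q_1 = 0.853913, so q_1* = 236/(14 + 6.4·0.853913) = 12.1243 and q_2* = 0.853913·12.1243 = 10.3531.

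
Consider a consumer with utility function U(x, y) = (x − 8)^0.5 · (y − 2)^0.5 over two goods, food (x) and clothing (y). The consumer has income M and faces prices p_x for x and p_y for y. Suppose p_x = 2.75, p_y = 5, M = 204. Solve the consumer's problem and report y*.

y* = 19.2

This is Cobb-Douglas in (x−8, y−2): tangency gives 0.5·p_y·(y−2) = 0.5·p_x·(x−8).
After buying the subsistence bundle (8, 2), a share 0.5 of the remaining income goes to x: x* = 8 + 0.5·(M − 8p_x − 2p_y)/p_x.
Discretionary income = 204 − 8·2.75 − 2·5 = 172; y* = 2 + 0.5·172/5 = 19.2.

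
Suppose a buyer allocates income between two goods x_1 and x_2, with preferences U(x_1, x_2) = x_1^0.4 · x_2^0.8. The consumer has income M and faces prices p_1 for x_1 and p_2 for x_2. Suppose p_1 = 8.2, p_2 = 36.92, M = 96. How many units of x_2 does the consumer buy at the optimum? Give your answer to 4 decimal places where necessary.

MU_x_1/MU_x_2 = (0.4·x_2)/(0.8·x_1); tangency sets this equal to p_1/p_2.
Rearranging, p_2·x_2 = 2·p_1·x_1. Substituting into the budget gives p_1·x_1·(1 + 2) = M.
Demand: x_1*(p_1,p_2,M) = 1/3·M/p_1 and x_2* = 2/3·M/p_2.
At p_1=8.2, p_2=36.92, M=96: x_2* = 2/3·96/36.92 = 1.7335.

x_2* = 1.7335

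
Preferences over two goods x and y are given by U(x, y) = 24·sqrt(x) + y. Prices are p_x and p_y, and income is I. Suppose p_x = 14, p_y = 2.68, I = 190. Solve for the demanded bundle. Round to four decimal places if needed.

x* = 5.2769, y* = 43.3298

MU_x = 12/√x, MU_y = 1. Tangency: 12/√x = p_x/p_y.
Solve: √x = 12·p_y/p_x, so x*(p_x,p_y) = (12·p_y/p_x)², and y* = (I − p_x·x*)/p_y.
Plugging in: x* = (12·2.68/14)² = 5.2769, y* = 43.3298.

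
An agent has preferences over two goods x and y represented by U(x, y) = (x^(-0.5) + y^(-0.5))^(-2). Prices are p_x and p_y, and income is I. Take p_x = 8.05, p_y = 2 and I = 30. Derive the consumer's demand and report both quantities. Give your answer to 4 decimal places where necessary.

x* = 2.2882, y* = 5.7899

With the ratio pinned down, the budget gives x* = I/(p_x + p_y·(y/x)) and y* = (y/x)·x*.
Numerically y/x = 2.530331, so x* = 30/(8.05 + 2·2.530331) = 2.2882 and y* = 2.530331·2.2882 = 5.7899.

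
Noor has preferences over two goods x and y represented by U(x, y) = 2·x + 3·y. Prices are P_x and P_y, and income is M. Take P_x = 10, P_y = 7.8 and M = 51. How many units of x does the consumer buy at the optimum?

x* = 0

Linear utility — the consumer picks whichever good has higher MU/price: 2/10 = 0.2 vs 3/7.8 = 0.3846.
y gives more utility per dollar, so spend all income on y: y* = M/P_y, x* = 0.
Numerically: x* = 0, y* = 6.5385.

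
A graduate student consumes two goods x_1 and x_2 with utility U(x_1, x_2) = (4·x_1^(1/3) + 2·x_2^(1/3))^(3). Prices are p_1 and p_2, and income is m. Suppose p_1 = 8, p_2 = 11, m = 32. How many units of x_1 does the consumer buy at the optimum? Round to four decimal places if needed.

MRS = MU_x_1/MU_x_2 = 2·(x_2/x_1)^(2/3). Set equal to p_1/p_2.
Hence x_2/x_1 = ((1/2)·p_1/p_2)^(1/(2/3)), i.e. raised to the 1.5 power.
Substitute x_2 = (x_2/x_1)·x_1 into the budget: x_1* = m/(p_1 + p_2·(x_2/x_1)).
Numerically x_2/x_1 = 0.219281, so x_1* = 32/(8 + 11·0.219281) = 3.0734.

x_1* = 3.0734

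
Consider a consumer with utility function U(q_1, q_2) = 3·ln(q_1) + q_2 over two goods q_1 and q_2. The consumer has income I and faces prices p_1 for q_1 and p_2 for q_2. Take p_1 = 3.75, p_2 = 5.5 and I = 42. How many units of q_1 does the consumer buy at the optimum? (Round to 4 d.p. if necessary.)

So q_1*(p_1,p_2) = 3·p_2/p_1, independent of income; and q_2* = (I − 3·p_2)/p_2.
At the given prices: q_1* = 3·5.5/3.75 = 4.4.

q_1* = 4.4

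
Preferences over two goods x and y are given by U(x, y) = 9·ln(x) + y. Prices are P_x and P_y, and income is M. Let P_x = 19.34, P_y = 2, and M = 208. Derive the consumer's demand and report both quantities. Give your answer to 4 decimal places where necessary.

x* = 0.9307, y* = 95

So x*(P_x,P_y) = 9·P_y/P_x, independent of income; and y* = (M − 9·P_y)/P_y.
At the given prices: x* = 9·2/19.34 = 0.9307, and y* = 95.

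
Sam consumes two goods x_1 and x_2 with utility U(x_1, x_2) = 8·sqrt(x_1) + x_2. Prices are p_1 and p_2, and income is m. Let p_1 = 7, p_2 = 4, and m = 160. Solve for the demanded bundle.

Set MRS = p_1/p_2: 4·x_1^(−1/2) = p_1/p_2.
Thus x_1* = (4·p_2/p_1)² — independent of m — with the rest of income spent on x_2.
Plugging in: x_1* = (4·4/7)² = 5.2245, x_2* = 30.8571.

x_1* = 5.2245, x_2* = 30.8571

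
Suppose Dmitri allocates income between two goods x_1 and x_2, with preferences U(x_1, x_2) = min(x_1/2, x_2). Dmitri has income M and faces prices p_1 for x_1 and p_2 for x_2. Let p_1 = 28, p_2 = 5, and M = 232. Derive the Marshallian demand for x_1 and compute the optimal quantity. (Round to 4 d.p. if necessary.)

With perfect complements, no substitution: consume in ratio x_1:x_2 = 2:1.
Budget: p_1·x_1 + p_2·(1/2)·x_1 = M, so (2·p_1 + p_2)·x_1 = 2·M.
Demand: x_1*(p_1,p_2,M) = 2·M/(2·p_1 + p_2), x_2* = M/(2·p_1 + p_2).
Here 2·28 + 5 = 61, giving x_1* = 7.6066.

x_1* = 7.6066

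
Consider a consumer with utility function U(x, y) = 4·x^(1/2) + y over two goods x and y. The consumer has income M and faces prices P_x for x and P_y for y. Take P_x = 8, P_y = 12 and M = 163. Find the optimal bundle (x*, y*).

x* = 9, y* = 7.5833

Plugging in: x* = (2·12/8)² = 9, y* = 7.5833.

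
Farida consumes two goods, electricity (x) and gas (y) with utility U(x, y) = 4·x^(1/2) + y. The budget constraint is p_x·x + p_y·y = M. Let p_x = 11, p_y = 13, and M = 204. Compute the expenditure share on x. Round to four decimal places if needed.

share on x = 0.3012

Solve: √x = 2·p_y/p_x, so x*(p_x,p_y) = (2·p_y/p_x)², and y* = (M − p_x·x*)/p_y.
Plugging in: x* = (2·13/11)² = 5.5868, y* = 10.965.
Expenditure on x: 11·5.5868 = 61.4545; share = 0.3012.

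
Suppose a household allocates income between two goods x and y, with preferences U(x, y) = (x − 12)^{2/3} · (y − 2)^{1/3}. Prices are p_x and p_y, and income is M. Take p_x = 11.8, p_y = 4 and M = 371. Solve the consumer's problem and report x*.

Let x' = x−12, y' = y−2. MRS = 2·y'/x' = p_x/p_y.
Substituting into the budget: x* = 12 + 2/3·(M − 12·p_x − 2·p_y)/p_x, and y* = 2 + 1/3·(…)/p_y.
Discretionary income = 371 − 12·11.8 − 2·4 = 221.4; x* = 12 + 2/3·221.4/11.8 = 24.5085.

x* = 24.5085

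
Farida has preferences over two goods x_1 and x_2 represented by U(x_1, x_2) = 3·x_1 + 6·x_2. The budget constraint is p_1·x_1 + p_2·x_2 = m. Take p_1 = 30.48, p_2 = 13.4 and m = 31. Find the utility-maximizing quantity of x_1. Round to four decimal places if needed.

x_1* = 0

Perfect substitutes: compare marginal utility per dollar. 3/p_1 vs 6/p_2 → 0.0984 vs 0.4478.
x_2 gives more utility per dollar, so spend all income on x_2: x_2* = m/p_2, x_1* = 0.
Numerically: x_1* = 0, x_2* = 2.3134.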